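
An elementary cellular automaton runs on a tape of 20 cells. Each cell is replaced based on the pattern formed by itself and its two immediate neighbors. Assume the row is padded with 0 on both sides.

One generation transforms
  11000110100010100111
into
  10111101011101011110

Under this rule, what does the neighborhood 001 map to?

At position 4 the neighborhood is 001; the next row has 1 there.

1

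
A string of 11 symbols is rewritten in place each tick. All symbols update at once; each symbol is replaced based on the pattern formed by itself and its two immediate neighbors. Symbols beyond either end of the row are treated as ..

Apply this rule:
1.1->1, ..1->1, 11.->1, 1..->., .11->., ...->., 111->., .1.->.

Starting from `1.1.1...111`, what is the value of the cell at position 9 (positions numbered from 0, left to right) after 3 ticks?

.1.1...1..1
1.1...1..1.
.1...1..1..
position 9 holds .

.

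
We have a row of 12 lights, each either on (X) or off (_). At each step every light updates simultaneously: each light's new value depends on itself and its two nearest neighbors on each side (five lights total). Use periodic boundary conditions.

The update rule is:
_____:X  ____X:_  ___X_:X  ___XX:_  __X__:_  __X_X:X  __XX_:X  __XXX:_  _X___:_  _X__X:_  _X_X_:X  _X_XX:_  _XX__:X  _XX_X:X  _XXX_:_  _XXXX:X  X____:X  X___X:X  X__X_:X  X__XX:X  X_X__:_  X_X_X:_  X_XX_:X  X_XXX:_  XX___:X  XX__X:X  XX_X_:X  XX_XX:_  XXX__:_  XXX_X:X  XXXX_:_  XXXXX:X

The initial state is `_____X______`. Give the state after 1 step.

XXX_X__XXXXX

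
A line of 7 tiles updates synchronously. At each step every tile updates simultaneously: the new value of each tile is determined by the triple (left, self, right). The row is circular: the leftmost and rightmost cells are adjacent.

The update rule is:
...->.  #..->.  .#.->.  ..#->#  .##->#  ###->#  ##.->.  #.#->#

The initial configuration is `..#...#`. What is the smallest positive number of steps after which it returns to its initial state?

step 1: .#...#.
step 2: #...#..
step 3: ...#..#
step 4: ..#..#.
step 5: .#..#..
step 6: #..#...
step 7: ..#...#

7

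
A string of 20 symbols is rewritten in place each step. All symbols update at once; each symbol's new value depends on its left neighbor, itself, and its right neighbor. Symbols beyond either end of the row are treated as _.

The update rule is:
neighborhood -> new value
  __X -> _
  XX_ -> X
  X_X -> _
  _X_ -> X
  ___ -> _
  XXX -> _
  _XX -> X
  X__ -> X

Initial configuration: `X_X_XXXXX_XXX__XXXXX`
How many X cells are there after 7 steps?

X_X_X___X_X_XX_X___X
X_X_XX__X_X_XX_XX__X
X_X_XXX_X_X_XX_XXX_X
X_X_X_X_X_X_XX_X_X_X
X_X_X_X_X_X_XX_X_X_X  (fixed point — unchanged through step 7)
count of X: 11

11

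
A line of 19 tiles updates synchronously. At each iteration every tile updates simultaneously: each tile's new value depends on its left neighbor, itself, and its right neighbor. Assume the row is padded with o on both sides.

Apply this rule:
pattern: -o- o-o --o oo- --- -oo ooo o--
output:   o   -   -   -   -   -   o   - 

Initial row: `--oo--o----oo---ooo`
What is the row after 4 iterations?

------o----------oo
------o-----------o
------o------------
------o------------

------o------------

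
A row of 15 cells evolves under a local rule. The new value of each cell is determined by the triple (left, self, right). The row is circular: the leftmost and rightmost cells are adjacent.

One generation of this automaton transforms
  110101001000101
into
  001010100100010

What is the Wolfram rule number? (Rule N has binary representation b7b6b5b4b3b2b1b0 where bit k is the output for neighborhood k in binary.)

48

position 0: 111 → 0  (bit 7 = 0)
position 1: 110 → 0  (bit 6 = 0)
position 2: 101 → 1  (bit 5 = 1)
position 6: 100 → 1  (bit 4 = 1)
position 14: 011 → 0  (bit 3 = 0)
position 3: 010 → 0  (bit 2 = 0)
position 7: 001 → 0  (bit 1 = 0)
position 10: 000 → 0  (bit 0 = 0)
bits b7..b0 = 00110000 = 48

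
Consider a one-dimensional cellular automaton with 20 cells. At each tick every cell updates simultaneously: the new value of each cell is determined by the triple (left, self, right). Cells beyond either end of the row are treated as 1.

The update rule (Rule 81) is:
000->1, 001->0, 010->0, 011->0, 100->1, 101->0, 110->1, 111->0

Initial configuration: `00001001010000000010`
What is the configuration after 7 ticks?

10001111111000111000

11100100001111111000
00110011100000001110
10011000111111100010
11001110000000111000
01100011111110001110
00111000000011100010
10001111111000111000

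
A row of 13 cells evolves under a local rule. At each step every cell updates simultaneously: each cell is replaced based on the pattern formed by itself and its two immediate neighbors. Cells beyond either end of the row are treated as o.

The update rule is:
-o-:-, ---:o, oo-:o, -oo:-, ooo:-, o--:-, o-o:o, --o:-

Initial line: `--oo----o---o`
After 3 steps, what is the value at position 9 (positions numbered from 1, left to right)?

---o-oo---o--
-o--o-o-o----
o----o-o--oo-
position 9 holds -

-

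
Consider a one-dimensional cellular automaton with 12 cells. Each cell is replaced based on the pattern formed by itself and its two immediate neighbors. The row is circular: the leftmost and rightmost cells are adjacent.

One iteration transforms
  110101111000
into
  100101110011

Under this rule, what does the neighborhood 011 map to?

1

At position 0 the neighborhood is 011; the next row has 1 there.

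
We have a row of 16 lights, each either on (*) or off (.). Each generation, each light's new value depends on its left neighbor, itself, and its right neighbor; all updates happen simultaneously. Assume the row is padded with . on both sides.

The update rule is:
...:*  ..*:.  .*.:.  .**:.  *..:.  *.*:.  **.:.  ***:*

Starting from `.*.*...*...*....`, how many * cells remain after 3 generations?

.....*...*...***
****...*...*..*.
.**..*...*......
count of *: 4

4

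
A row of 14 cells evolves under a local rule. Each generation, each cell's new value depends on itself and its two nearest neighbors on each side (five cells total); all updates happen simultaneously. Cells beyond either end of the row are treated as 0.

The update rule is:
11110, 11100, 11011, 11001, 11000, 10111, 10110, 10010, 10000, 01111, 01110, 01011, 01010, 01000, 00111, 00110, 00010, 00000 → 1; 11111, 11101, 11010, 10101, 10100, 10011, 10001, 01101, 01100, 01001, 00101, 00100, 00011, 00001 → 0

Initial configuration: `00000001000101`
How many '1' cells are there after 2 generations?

7

11111010101010
11010001010101
count of 1: 7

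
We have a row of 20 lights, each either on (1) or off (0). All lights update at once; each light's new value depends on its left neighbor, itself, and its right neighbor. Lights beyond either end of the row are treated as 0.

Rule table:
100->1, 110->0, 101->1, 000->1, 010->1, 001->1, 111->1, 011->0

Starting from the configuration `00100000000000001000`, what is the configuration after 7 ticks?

01101011111111010110

11111111111111111111
01111111111111111110
10111111111111111101
11011111111111111011
00101111111111110100
11110111111111101111
01101011111111010110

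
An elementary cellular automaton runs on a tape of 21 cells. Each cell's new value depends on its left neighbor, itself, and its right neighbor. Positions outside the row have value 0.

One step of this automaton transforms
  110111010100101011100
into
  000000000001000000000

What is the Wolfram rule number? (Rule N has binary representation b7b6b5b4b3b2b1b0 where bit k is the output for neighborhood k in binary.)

position 4: 111 → 0  (bit 7 = 0)
position 1: 110 → 0  (bit 6 = 0)
position 2: 101 → 0  (bit 5 = 0)
position 10: 100 → 0  (bit 4 = 0)
position 0: 011 → 0  (bit 3 = 0)
position 7: 010 → 0  (bit 2 = 0)
position 11: 001 → 1  (bit 1 = 1)
position 20: 000 → 0  (bit 0 = 0)
bits b7..b0 = 00000010 = 2

2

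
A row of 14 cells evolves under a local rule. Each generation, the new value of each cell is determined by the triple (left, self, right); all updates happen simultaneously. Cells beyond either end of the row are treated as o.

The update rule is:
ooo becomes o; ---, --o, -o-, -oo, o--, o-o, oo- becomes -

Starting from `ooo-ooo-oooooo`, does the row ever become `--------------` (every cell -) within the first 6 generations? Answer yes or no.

yes

oo---o---ooooo
o---------oooo
-----------ooo
------------oo
-------------o
--------------
all cells are - at generation 6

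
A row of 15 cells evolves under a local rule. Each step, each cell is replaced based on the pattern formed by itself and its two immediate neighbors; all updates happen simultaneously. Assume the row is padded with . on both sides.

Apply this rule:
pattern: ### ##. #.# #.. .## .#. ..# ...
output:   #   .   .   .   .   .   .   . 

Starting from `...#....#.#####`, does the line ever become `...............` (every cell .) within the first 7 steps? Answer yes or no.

yes

...........###.
............#..
...............
all cells are . at step 3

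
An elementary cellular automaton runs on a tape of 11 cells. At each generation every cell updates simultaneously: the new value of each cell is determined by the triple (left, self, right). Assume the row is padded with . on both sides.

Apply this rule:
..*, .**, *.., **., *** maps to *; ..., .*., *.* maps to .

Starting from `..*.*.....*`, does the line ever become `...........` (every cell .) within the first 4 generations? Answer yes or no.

generation 1: .*...*...*.
generation 2: *.*.*.*.*.*
generation 3: ...........
all cells are . at generation 3

yes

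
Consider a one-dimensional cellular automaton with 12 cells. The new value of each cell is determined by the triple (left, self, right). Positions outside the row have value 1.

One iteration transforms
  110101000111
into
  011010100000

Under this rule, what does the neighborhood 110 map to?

1

At position 1 the neighborhood is 110; the next row has 1 there.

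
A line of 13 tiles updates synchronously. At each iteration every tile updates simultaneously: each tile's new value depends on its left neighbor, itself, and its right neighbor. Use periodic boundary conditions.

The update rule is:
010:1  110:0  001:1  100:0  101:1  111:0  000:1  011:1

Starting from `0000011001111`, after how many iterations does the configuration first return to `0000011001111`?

26

0111110011000
1100000110011
0001111100110
1111000001100
1000011111001
0011110000011
0110000111110
1100111100000
1001100001111
0011001111000
1110011000011
0000110011110
1111100110000
1000001100111
0011111001100
1110000011001
0000111110011
0111100000110
1100001111100
1001111000001
0011000011111
0110011110000
1100110000111
0001100111100
1111001100001
0000011001111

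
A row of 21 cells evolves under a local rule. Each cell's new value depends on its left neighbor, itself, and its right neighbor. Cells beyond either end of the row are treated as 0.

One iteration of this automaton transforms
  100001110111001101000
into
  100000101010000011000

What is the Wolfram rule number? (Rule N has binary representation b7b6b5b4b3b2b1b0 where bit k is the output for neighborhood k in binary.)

position 6: 111 → 1  (bit 7 = 1)
position 7: 110 → 0  (bit 6 = 0)
position 8: 101 → 1  (bit 5 = 1)
position 1: 100 → 0  (bit 4 = 0)
position 5: 011 → 0  (bit 3 = 0)
position 0: 010 → 1  (bit 2 = 1)
position 4: 001 → 0  (bit 1 = 0)
position 2: 000 → 0  (bit 0 = 0)
bits b7..b0 = 10100100 = 164

164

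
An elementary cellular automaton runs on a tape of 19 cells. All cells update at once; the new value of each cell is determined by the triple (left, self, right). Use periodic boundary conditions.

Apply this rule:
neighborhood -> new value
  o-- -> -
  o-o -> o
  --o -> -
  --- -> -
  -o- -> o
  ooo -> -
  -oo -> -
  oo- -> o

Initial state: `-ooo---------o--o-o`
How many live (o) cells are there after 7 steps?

3

o--o---------o--ooo
o--o---------o-----
o--o---------o-----  (fixed point — unchanged through step 7)
count of o: 3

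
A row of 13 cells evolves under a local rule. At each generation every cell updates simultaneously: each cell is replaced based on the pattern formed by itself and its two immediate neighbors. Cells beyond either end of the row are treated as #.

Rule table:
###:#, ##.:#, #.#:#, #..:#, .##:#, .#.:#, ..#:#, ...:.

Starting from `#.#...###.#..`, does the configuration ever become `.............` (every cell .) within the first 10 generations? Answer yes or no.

no

####.########
#############
#############  (fixed point — unchanged through generation 10)
generation 10 is #############, still not uniform .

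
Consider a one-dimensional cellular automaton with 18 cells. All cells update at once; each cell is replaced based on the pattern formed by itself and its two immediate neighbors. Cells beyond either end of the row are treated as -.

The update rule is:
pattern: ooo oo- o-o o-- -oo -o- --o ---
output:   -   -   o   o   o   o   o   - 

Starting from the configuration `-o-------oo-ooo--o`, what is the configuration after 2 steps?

ooo-----oo-oo--ooo
o--o---oo-oo-ooo--

o--o---oo-oo-ooo--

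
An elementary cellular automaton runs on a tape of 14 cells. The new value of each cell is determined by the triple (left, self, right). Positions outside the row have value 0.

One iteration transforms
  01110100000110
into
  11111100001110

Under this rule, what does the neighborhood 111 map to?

1

At position 2 the neighborhood is 111; the next row has 1 there.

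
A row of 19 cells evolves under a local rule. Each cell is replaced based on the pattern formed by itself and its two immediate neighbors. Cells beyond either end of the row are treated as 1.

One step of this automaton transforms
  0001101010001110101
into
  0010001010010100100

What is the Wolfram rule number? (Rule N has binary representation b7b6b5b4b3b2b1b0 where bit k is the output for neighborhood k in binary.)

134

position 13: 111 → 1  (bit 7 = 1)
position 4: 110 → 0  (bit 6 = 0)
position 5: 101 → 0  (bit 5 = 0)
position 0: 100 → 0  (bit 4 = 0)
position 3: 011 → 0  (bit 3 = 0)
position 6: 010 → 1  (bit 2 = 1)
position 2: 001 → 1  (bit 1 = 1)
position 1: 000 → 0  (bit 0 = 0)
bits b7..b0 = 10000110 = 134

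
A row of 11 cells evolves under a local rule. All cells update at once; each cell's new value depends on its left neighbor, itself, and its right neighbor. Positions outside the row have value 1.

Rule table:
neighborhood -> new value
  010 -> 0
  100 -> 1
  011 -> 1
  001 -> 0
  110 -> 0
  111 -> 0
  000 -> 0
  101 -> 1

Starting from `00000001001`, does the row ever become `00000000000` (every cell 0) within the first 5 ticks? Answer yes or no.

10000000101
01000000011
10100000010
01010000001
10101000001
tick 5 is 10101000001, still not uniform 0

no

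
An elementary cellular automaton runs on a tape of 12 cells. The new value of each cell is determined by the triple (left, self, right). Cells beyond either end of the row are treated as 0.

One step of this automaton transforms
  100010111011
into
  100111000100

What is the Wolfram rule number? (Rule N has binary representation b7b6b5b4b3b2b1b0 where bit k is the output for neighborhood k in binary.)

38

position 7: 111 → 0  (bit 7 = 0)
position 8: 110 → 0  (bit 6 = 0)
position 5: 101 → 1  (bit 5 = 1)
position 1: 100 → 0  (bit 4 = 0)
position 6: 011 → 0  (bit 3 = 0)
position 0: 010 → 1  (bit 2 = 1)
position 3: 001 → 1  (bit 1 = 1)
position 2: 000 → 0  (bit 0 = 0)
bits b7..b0 = 00100110 = 38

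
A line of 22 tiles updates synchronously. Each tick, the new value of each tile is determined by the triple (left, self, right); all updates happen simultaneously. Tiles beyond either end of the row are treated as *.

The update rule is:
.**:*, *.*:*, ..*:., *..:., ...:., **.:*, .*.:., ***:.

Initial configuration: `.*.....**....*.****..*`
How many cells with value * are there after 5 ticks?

*......**.....**..*..*
*......**.....**.....*
*......**.....**.....*  (fixed point — unchanged through tick 5)
count of *: 6

6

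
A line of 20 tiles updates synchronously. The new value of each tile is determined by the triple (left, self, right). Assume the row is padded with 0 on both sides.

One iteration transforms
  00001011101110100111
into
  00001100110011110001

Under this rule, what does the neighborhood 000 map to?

0

At position 0 the neighborhood is 000; the next row has 0 there.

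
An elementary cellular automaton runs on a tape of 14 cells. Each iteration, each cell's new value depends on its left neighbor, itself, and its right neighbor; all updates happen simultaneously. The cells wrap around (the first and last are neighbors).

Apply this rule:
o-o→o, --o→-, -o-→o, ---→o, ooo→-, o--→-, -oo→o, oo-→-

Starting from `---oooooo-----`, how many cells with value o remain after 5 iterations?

oo-o------oooo
--oo-oooo-o---
o-o-oo---oo-oo
-oooo--o-o-oo-
-o-----ooooo--
count of o: 6

6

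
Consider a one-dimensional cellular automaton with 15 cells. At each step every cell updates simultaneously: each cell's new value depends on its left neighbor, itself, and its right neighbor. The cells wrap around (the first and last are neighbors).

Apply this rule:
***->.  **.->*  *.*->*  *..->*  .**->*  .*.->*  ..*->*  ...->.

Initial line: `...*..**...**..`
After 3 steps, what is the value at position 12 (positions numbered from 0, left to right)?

step 1: ..*******.****.
step 2: .**.....***..**
step 3: ****...**.*****
position 12 holds *

*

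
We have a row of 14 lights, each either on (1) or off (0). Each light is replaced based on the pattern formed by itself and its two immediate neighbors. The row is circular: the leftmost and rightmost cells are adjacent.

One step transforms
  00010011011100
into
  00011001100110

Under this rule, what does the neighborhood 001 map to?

At position 2 the neighborhood is 001; the next row has 0 there.

0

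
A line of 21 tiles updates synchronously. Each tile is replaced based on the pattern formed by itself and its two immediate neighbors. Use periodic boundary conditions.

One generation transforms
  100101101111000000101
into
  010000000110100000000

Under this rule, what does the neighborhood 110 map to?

At position 0 the neighborhood is 110; the next row has 0 there.

0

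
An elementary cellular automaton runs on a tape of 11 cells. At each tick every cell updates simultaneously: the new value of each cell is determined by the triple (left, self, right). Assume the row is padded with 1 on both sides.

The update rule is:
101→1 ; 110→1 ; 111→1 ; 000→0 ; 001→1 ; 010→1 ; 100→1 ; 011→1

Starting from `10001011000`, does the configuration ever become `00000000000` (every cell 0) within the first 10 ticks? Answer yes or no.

tick 1: 11011111101
tick 2: 11111111111
tick 3: 11111111111  (fixed point — unchanged through tick 10)
tick 10 is 11111111111, still not uniform 0

no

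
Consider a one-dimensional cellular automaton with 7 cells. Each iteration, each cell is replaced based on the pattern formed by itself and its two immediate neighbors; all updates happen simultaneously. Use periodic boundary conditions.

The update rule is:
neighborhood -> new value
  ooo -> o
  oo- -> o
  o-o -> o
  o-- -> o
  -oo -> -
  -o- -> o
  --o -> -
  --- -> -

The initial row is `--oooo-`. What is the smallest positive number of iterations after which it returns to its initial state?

---oooo
o---ooo
oo---oo
ooo---o
oooo---
-oooo--
--oooo-

7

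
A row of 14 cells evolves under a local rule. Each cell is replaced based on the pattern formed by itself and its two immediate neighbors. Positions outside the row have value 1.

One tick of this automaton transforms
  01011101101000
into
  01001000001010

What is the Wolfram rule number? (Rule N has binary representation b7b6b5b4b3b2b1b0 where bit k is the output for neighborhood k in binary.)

133

position 4: 111 → 1  (bit 7 = 1)
position 5: 110 → 0  (bit 6 = 0)
position 0: 101 → 0  (bit 5 = 0)
position 11: 100 → 0  (bit 4 = 0)
position 3: 011 → 0  (bit 3 = 0)
position 1: 010 → 1  (bit 2 = 1)
position 13: 001 → 0  (bit 1 = 0)
position 12: 000 → 1  (bit 0 = 1)
bits b7..b0 = 10000101 = 133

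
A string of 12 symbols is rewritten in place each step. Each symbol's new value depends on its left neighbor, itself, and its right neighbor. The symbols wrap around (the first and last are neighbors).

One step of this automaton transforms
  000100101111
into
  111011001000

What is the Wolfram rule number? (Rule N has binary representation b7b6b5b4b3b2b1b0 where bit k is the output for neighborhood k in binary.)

27

position 9: 111 → 0  (bit 7 = 0)
position 11: 110 → 0  (bit 6 = 0)
position 7: 101 → 0  (bit 5 = 0)
position 0: 100 → 1  (bit 4 = 1)
position 8: 011 → 1  (bit 3 = 1)
position 3: 010 → 0  (bit 2 = 0)
position 2: 001 → 1  (bit 1 = 1)
position 1: 000 → 1  (bit 0 = 1)
bits b7..b0 = 00011011 = 27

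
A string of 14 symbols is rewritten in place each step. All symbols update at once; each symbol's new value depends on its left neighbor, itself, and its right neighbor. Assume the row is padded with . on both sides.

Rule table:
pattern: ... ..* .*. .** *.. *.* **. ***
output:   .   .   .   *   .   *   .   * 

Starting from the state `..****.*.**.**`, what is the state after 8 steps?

..***.*.**.**.
..**.*.**.**..
..*.*.**.**...
...*.**.**....
....**.**.....
....*.**......
.....**.......
.....*........

.....*........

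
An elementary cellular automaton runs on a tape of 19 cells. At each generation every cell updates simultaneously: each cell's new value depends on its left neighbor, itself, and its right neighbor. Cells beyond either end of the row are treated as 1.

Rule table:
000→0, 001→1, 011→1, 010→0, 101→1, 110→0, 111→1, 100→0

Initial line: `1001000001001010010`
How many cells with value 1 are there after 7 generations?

11

generation 1: 0010000010010100101
generation 2: 0100000100101001011
generation 3: 1000001001010010111
generation 4: 0000010010100101111
generation 5: 0000100101001011111
generation 6: 0001001010010111111
generation 7: 0010010100101111111
count of 1: 11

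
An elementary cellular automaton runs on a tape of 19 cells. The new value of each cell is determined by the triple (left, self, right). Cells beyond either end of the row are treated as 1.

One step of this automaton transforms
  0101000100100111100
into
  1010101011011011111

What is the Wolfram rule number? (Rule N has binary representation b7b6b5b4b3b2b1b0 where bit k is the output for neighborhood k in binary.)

242

position 14: 111 → 1  (bit 7 = 1)
position 16: 110 → 1  (bit 6 = 1)
position 0: 101 → 1  (bit 5 = 1)
position 4: 100 → 1  (bit 4 = 1)
position 13: 011 → 0  (bit 3 = 0)
position 1: 010 → 0  (bit 2 = 0)
position 6: 001 → 1  (bit 1 = 1)
position 5: 000 → 0  (bit 0 = 0)
bits b7..b0 = 11110010 = 242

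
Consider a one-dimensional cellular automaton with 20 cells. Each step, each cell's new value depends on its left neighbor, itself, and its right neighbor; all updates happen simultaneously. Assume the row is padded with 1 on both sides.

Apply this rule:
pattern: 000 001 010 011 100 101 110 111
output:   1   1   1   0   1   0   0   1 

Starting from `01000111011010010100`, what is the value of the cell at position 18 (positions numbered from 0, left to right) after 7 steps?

step 1: 01111010000011110111
step 2: 00110011111101100011
step 3: 11001101111000011101
step 4: 10110000110111101000
step 5: 00001111000011001111
step 6: 11110110111100110111
step 7: 11100000011011000011
position 18 holds 1

1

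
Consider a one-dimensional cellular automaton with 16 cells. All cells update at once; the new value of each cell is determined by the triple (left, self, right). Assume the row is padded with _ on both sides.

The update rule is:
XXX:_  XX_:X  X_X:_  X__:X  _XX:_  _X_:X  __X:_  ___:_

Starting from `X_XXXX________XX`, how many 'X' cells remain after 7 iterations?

X____XX________X
XX____XX_______X
_XX____XX______X
__XX____XX_____X
___XX____XX____X
____XX____XX___X
_____XX____XX__X
count of X: 5

5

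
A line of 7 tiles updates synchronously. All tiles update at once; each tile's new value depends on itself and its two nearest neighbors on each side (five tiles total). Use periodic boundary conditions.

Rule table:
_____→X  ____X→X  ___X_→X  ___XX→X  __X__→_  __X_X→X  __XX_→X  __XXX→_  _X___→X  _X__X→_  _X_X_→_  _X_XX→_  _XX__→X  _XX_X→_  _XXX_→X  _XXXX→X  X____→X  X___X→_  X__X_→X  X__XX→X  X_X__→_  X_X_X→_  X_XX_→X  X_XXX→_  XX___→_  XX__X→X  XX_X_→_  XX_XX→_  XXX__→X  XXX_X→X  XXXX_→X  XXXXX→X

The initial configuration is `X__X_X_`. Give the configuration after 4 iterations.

XXXXXX_

__XX___
XXXX_XX
XXXX__X
XXXXXX_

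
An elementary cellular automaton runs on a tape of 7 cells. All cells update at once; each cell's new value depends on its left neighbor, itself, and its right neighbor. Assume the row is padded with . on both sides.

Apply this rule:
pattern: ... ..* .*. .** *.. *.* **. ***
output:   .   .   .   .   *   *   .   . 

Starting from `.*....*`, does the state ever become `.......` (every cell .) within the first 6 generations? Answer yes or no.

generation 1: ..*....
generation 2: ...*...
generation 3: ....*..
generation 4: .....*.
generation 5: ......*
generation 6: .......
all cells are . at generation 6

yes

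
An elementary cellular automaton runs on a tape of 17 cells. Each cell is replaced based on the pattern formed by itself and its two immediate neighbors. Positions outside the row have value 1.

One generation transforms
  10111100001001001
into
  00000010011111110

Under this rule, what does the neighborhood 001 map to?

At position 9 the neighborhood is 001; the next row has 1 there.

1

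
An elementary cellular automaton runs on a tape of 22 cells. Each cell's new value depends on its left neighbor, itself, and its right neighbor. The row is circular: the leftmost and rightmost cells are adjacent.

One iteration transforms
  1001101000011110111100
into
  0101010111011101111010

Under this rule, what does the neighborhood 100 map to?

1

At position 1 the neighborhood is 100; the next row has 1 there.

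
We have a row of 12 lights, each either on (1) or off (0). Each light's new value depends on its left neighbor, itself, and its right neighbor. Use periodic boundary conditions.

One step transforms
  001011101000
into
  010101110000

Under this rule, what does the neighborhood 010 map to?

At position 2 the neighborhood is 010; the next row has 0 there.

0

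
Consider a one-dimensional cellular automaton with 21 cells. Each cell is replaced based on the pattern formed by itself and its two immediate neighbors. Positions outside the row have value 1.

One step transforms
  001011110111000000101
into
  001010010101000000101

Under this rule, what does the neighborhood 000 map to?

0

At position 13 the neighborhood is 000; the next row has 0 there.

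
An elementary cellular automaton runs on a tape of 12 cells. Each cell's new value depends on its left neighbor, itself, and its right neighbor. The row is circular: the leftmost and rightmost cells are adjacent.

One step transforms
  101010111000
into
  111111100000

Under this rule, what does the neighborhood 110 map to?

At position 8 the neighborhood is 110; the next row has 0 there.

0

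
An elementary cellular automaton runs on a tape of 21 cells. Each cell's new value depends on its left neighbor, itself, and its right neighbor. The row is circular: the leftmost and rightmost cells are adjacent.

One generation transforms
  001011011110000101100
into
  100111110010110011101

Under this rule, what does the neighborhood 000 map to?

1

At position 0 the neighborhood is 000; the next row has 1 there.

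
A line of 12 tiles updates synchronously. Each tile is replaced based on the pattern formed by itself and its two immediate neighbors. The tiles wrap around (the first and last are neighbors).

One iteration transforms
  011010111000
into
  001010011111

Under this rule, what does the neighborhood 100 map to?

At position 9 the neighborhood is 100; the next row has 1 there.

1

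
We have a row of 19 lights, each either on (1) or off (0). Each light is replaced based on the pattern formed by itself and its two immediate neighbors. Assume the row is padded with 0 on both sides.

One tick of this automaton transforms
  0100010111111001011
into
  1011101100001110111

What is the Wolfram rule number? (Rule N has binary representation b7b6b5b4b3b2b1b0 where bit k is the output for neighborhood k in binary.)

position 8: 111 → 0  (bit 7 = 0)
position 12: 110 → 1  (bit 6 = 1)
position 6: 101 → 1  (bit 5 = 1)
position 2: 100 → 1  (bit 4 = 1)
position 7: 011 → 1  (bit 3 = 1)
position 1: 010 → 0  (bit 2 = 0)
position 0: 001 → 1  (bit 1 = 1)
position 3: 000 → 1  (bit 0 = 1)
bits b7..b0 = 01111011 = 123

123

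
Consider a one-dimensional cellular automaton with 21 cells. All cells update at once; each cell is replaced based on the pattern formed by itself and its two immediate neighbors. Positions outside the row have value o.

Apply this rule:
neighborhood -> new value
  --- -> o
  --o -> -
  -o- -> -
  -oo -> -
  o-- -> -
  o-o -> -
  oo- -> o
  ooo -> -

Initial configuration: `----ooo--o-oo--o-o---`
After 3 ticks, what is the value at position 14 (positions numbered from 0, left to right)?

-oo---o-----o------o-
--o-o---ooo---oooo---
------o---o-o----o-o-
position 14 holds -

-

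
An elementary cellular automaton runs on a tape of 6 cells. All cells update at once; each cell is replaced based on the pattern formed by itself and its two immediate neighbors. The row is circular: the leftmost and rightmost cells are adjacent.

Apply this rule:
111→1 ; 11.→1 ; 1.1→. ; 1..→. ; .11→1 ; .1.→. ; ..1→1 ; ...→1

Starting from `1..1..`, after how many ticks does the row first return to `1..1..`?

tick 1: ..1..1
tick 2: .1..1.
tick 3: 1..1..

3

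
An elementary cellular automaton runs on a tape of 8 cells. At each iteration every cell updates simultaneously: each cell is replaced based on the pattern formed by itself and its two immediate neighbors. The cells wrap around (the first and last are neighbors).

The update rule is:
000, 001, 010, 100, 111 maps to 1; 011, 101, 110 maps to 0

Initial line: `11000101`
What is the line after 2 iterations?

10111100
10011011

10011011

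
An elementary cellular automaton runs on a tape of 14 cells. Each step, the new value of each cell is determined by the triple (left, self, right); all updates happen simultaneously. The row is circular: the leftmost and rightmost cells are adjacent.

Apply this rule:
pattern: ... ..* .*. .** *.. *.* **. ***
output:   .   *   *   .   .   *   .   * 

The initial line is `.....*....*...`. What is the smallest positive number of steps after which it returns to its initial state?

14

....**...**...
...*....*.....
..**...**.....
.*....*.......
**...**.......
....*........*
...**.......**
..*........*..
.**.......**..
*........*....
*.......**...*
.......*....*.
......**...**.
.....*....*...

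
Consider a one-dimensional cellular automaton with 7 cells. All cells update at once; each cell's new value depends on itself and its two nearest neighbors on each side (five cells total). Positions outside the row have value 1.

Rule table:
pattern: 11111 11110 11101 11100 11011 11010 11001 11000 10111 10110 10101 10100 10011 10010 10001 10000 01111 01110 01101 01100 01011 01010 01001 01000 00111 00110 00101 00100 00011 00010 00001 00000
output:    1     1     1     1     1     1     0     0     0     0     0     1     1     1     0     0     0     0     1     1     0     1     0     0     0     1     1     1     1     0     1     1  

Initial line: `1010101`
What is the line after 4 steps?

1111100

1101000
1111001
1111010
1111100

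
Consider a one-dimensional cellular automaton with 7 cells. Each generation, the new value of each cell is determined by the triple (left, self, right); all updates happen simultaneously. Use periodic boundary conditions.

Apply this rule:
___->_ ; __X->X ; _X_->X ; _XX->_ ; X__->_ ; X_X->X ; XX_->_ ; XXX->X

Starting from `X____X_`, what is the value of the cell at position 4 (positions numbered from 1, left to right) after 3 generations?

X___XXX
___X_XX
__XXX__
position 4 holds X

X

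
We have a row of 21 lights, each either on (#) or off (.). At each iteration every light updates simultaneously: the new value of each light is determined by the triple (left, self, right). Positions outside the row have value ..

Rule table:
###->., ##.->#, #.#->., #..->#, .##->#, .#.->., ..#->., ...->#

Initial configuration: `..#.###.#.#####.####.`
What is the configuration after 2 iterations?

#...#.#...#...#.#..##
.##....##..##....#.##

.##....##..##....#.##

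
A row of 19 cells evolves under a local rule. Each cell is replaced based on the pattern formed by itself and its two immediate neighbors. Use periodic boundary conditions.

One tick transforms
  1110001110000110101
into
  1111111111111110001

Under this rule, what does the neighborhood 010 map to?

0

At position 16 the neighborhood is 010; the next row has 0 there.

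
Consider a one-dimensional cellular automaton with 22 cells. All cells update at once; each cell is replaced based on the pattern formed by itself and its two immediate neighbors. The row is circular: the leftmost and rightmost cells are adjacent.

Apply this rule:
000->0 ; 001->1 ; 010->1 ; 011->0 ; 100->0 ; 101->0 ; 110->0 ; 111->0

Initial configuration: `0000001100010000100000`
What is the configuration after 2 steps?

0000110001000010000000

0000010000110001100000
0000110001000010000000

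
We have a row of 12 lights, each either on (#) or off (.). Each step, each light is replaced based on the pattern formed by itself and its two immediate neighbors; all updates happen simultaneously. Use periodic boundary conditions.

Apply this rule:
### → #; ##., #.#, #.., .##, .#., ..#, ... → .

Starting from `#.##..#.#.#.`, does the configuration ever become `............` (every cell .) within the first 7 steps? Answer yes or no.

yes

............
all cells are . at step 1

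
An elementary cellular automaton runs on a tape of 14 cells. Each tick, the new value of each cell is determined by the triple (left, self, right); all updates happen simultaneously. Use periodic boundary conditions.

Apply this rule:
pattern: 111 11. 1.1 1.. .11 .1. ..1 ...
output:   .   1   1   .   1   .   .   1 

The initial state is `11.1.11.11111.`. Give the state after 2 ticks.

tick 1: 111.11111...11
tick 2: ..111...1.1.1.

..111...1.1.1.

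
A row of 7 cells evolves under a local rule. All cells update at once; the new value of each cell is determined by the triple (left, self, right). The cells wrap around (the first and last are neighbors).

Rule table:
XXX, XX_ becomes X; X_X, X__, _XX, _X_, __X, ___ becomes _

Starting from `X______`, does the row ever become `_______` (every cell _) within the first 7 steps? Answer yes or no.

_______
all cells are _ at step 1

yes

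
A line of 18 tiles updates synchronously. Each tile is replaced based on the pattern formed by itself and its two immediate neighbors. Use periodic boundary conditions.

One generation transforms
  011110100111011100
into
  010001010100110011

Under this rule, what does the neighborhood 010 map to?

0

At position 6 the neighborhood is 010; the next row has 0 there.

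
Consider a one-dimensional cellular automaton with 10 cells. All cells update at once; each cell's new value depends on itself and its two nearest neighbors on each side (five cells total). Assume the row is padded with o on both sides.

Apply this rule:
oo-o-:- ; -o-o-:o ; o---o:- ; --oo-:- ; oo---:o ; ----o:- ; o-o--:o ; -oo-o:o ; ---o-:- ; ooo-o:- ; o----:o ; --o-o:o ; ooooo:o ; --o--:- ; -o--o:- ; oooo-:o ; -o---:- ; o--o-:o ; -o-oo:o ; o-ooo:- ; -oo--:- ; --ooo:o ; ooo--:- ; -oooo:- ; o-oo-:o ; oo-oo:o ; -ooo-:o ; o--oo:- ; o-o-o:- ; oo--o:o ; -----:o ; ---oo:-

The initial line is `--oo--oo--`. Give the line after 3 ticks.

tick 1: o---o---o-
tick 2: -o------oo
tick 3: -o-ooo--o-

-o-ooo--o-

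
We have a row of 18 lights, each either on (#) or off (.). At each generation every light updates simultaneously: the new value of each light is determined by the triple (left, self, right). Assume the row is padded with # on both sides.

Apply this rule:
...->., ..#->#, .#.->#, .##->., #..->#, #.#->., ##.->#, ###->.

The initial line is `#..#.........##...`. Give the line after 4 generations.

#####.......#.##.#
....##.....##..#..
#..#.##...#.######
####..##.##.......

####..##.##.......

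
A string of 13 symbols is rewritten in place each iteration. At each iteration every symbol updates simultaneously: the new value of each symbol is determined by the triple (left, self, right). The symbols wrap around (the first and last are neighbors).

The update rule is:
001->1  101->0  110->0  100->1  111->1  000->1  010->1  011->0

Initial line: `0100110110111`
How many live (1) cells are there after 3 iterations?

0111000000010
1010111111111
0010011111111
count of 1: 9

9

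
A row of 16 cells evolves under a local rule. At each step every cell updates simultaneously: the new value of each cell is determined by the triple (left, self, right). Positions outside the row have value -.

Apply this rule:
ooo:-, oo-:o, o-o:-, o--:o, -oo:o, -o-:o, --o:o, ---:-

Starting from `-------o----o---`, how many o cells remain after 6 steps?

step 1: ------ooo--ooo--
step 2: -----oo-oooo-oo-
step 3: ----ooo-o--o-ooo
step 4: ---oo-o-oooo-o-o
step 5: --ooo-o-o--o-o-o
step 6: -oo-o-o-oooo-o-o
count of o: 10

10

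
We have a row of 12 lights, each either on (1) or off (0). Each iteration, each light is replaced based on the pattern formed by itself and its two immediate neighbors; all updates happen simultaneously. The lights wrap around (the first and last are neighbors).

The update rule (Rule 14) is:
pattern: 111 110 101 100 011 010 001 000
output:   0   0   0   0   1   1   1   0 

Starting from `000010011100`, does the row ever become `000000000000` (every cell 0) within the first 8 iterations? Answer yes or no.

000110110000
001100100000
011001100000
110011000000
100110000001
001100000011
011000000110
110000001100
iteration 8 is 110000001100, still not uniform 0

no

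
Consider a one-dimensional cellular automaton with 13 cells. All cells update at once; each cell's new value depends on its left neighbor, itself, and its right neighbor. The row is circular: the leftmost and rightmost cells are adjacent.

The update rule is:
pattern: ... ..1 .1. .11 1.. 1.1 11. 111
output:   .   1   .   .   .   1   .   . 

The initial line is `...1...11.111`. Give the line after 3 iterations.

iteration 1: ..1...1..1...
iteration 2: .1...1..1....
iteration 3: 1...1..1.....

1...1..1.....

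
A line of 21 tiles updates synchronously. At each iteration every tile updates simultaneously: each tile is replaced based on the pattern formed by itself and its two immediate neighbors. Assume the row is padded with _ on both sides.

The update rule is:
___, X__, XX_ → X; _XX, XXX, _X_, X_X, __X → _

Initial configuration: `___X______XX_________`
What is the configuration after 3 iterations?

__XXXXX__XXXXXXXXXX__

XX__XXXXX__XXXXXXXXXX
_XX_____XX__________X
__XXXXX__XXXXXXXXXX__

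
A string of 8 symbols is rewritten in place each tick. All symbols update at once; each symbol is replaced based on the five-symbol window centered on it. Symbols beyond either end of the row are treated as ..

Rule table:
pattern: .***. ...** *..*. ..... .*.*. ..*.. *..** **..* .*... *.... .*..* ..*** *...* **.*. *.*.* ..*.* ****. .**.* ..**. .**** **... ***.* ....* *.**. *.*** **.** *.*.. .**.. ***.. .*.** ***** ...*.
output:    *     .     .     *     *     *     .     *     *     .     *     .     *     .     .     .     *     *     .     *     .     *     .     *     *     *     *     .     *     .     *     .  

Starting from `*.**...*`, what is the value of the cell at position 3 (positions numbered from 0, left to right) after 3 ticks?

.

tick 1: ..*..*.*
tick 2: ..**..**
tick 3: ....*...
position 3 holds .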